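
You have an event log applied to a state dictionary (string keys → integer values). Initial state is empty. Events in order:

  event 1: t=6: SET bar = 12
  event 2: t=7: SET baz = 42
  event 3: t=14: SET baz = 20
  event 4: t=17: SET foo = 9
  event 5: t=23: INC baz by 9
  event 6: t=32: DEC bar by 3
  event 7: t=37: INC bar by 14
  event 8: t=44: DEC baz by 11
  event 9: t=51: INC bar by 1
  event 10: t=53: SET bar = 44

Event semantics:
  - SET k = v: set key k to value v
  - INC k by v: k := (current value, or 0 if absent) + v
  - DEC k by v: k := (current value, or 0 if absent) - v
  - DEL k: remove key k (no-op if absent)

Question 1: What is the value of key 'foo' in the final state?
Answer: 9

Derivation:
Track key 'foo' through all 10 events:
  event 1 (t=6: SET bar = 12): foo unchanged
  event 2 (t=7: SET baz = 42): foo unchanged
  event 3 (t=14: SET baz = 20): foo unchanged
  event 4 (t=17: SET foo = 9): foo (absent) -> 9
  event 5 (t=23: INC baz by 9): foo unchanged
  event 6 (t=32: DEC bar by 3): foo unchanged
  event 7 (t=37: INC bar by 14): foo unchanged
  event 8 (t=44: DEC baz by 11): foo unchanged
  event 9 (t=51: INC bar by 1): foo unchanged
  event 10 (t=53: SET bar = 44): foo unchanged
Final: foo = 9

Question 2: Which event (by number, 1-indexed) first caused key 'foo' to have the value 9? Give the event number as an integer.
Answer: 4

Derivation:
Looking for first event where foo becomes 9:
  event 4: foo (absent) -> 9  <-- first match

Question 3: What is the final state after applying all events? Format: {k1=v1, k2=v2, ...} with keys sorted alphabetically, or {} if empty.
  after event 1 (t=6: SET bar = 12): {bar=12}
  after event 2 (t=7: SET baz = 42): {bar=12, baz=42}
  after event 3 (t=14: SET baz = 20): {bar=12, baz=20}
  after event 4 (t=17: SET foo = 9): {bar=12, baz=20, foo=9}
  after event 5 (t=23: INC baz by 9): {bar=12, baz=29, foo=9}
  after event 6 (t=32: DEC bar by 3): {bar=9, baz=29, foo=9}
  after event 7 (t=37: INC bar by 14): {bar=23, baz=29, foo=9}
  after event 8 (t=44: DEC baz by 11): {bar=23, baz=18, foo=9}
  after event 9 (t=51: INC bar by 1): {bar=24, baz=18, foo=9}
  after event 10 (t=53: SET bar = 44): {bar=44, baz=18, foo=9}

Answer: {bar=44, baz=18, foo=9}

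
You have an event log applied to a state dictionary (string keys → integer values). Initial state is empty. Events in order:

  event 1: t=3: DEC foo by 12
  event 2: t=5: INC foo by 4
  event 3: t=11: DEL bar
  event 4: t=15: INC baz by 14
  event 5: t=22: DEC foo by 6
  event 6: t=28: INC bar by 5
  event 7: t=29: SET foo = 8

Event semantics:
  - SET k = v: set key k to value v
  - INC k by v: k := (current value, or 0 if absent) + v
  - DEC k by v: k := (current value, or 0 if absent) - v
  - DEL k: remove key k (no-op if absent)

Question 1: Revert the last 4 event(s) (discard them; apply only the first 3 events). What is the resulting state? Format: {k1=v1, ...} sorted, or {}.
Keep first 3 events (discard last 4):
  after event 1 (t=3: DEC foo by 12): {foo=-12}
  after event 2 (t=5: INC foo by 4): {foo=-8}
  after event 3 (t=11: DEL bar): {foo=-8}

Answer: {foo=-8}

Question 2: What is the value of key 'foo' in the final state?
Track key 'foo' through all 7 events:
  event 1 (t=3: DEC foo by 12): foo (absent) -> -12
  event 2 (t=5: INC foo by 4): foo -12 -> -8
  event 3 (t=11: DEL bar): foo unchanged
  event 4 (t=15: INC baz by 14): foo unchanged
  event 5 (t=22: DEC foo by 6): foo -8 -> -14
  event 6 (t=28: INC bar by 5): foo unchanged
  event 7 (t=29: SET foo = 8): foo -14 -> 8
Final: foo = 8

Answer: 8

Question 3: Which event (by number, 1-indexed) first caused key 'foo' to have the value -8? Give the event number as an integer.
Looking for first event where foo becomes -8:
  event 1: foo = -12
  event 2: foo -12 -> -8  <-- first match

Answer: 2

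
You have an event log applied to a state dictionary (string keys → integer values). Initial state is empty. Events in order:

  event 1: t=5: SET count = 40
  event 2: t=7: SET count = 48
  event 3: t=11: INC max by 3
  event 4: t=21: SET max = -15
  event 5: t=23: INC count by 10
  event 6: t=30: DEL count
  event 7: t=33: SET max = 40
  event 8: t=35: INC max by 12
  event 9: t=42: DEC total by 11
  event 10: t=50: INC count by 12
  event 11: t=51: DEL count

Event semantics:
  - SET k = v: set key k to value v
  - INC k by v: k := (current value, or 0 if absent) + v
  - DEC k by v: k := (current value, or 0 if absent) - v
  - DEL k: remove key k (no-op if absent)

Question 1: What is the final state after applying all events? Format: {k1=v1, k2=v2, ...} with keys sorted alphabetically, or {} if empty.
Answer: {max=52, total=-11}

Derivation:
  after event 1 (t=5: SET count = 40): {count=40}
  after event 2 (t=7: SET count = 48): {count=48}
  after event 3 (t=11: INC max by 3): {count=48, max=3}
  after event 4 (t=21: SET max = -15): {count=48, max=-15}
  after event 5 (t=23: INC count by 10): {count=58, max=-15}
  after event 6 (t=30: DEL count): {max=-15}
  after event 7 (t=33: SET max = 40): {max=40}
  after event 8 (t=35: INC max by 12): {max=52}
  after event 9 (t=42: DEC total by 11): {max=52, total=-11}
  after event 10 (t=50: INC count by 12): {count=12, max=52, total=-11}
  after event 11 (t=51: DEL count): {max=52, total=-11}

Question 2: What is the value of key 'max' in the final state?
Answer: 52

Derivation:
Track key 'max' through all 11 events:
  event 1 (t=5: SET count = 40): max unchanged
  event 2 (t=7: SET count = 48): max unchanged
  event 3 (t=11: INC max by 3): max (absent) -> 3
  event 4 (t=21: SET max = -15): max 3 -> -15
  event 5 (t=23: INC count by 10): max unchanged
  event 6 (t=30: DEL count): max unchanged
  event 7 (t=33: SET max = 40): max -15 -> 40
  event 8 (t=35: INC max by 12): max 40 -> 52
  event 9 (t=42: DEC total by 11): max unchanged
  event 10 (t=50: INC count by 12): max unchanged
  event 11 (t=51: DEL count): max unchanged
Final: max = 52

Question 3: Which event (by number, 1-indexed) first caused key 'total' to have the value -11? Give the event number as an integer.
Answer: 9

Derivation:
Looking for first event where total becomes -11:
  event 9: total (absent) -> -11  <-- first match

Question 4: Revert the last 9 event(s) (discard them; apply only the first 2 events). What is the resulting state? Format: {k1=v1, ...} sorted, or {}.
Answer: {count=48}

Derivation:
Keep first 2 events (discard last 9):
  after event 1 (t=5: SET count = 40): {count=40}
  after event 2 (t=7: SET count = 48): {count=48}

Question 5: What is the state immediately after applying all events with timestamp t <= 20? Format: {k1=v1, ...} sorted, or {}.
Answer: {count=48, max=3}

Derivation:
Apply events with t <= 20 (3 events):
  after event 1 (t=5: SET count = 40): {count=40}
  after event 2 (t=7: SET count = 48): {count=48}
  after event 3 (t=11: INC max by 3): {count=48, max=3}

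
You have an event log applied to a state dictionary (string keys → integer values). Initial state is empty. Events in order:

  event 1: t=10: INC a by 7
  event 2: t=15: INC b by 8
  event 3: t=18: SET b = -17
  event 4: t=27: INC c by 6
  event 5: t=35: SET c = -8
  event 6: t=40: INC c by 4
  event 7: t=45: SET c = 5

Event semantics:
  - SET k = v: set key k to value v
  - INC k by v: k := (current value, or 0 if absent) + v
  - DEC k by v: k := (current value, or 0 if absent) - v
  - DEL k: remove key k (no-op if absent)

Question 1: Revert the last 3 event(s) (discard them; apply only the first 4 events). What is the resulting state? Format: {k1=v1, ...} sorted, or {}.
Keep first 4 events (discard last 3):
  after event 1 (t=10: INC a by 7): {a=7}
  after event 2 (t=15: INC b by 8): {a=7, b=8}
  after event 3 (t=18: SET b = -17): {a=7, b=-17}
  after event 4 (t=27: INC c by 6): {a=7, b=-17, c=6}

Answer: {a=7, b=-17, c=6}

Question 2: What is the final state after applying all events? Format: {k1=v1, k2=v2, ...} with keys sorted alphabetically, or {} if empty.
Answer: {a=7, b=-17, c=5}

Derivation:
  after event 1 (t=10: INC a by 7): {a=7}
  after event 2 (t=15: INC b by 8): {a=7, b=8}
  after event 3 (t=18: SET b = -17): {a=7, b=-17}
  after event 4 (t=27: INC c by 6): {a=7, b=-17, c=6}
  after event 5 (t=35: SET c = -8): {a=7, b=-17, c=-8}
  after event 6 (t=40: INC c by 4): {a=7, b=-17, c=-4}
  after event 7 (t=45: SET c = 5): {a=7, b=-17, c=5}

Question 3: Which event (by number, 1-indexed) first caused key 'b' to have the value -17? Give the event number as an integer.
Answer: 3

Derivation:
Looking for first event where b becomes -17:
  event 2: b = 8
  event 3: b 8 -> -17  <-- first match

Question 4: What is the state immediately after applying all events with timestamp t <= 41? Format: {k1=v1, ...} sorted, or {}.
Apply events with t <= 41 (6 events):
  after event 1 (t=10: INC a by 7): {a=7}
  after event 2 (t=15: INC b by 8): {a=7, b=8}
  after event 3 (t=18: SET b = -17): {a=7, b=-17}
  after event 4 (t=27: INC c by 6): {a=7, b=-17, c=6}
  after event 5 (t=35: SET c = -8): {a=7, b=-17, c=-8}
  after event 6 (t=40: INC c by 4): {a=7, b=-17, c=-4}

Answer: {a=7, b=-17, c=-4}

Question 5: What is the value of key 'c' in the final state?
Track key 'c' through all 7 events:
  event 1 (t=10: INC a by 7): c unchanged
  event 2 (t=15: INC b by 8): c unchanged
  event 3 (t=18: SET b = -17): c unchanged
  event 4 (t=27: INC c by 6): c (absent) -> 6
  event 5 (t=35: SET c = -8): c 6 -> -8
  event 6 (t=40: INC c by 4): c -8 -> -4
  event 7 (t=45: SET c = 5): c -4 -> 5
Final: c = 5

Answer: 5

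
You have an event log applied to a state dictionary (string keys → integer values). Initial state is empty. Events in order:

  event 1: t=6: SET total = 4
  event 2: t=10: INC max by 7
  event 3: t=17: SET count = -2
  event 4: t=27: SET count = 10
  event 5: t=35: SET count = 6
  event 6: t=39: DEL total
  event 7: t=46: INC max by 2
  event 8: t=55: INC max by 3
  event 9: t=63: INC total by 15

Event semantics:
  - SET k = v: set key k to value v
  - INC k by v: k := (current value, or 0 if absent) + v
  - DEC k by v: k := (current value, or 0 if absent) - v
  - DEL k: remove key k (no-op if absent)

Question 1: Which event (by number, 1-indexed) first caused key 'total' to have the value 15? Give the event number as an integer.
Looking for first event where total becomes 15:
  event 1: total = 4
  event 2: total = 4
  event 3: total = 4
  event 4: total = 4
  event 5: total = 4
  event 6: total = (absent)
  event 9: total (absent) -> 15  <-- first match

Answer: 9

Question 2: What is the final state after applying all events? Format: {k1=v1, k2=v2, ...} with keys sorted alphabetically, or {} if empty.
Answer: {count=6, max=12, total=15}

Derivation:
  after event 1 (t=6: SET total = 4): {total=4}
  after event 2 (t=10: INC max by 7): {max=7, total=4}
  after event 3 (t=17: SET count = -2): {count=-2, max=7, total=4}
  after event 4 (t=27: SET count = 10): {count=10, max=7, total=4}
  after event 5 (t=35: SET count = 6): {count=6, max=7, total=4}
  after event 6 (t=39: DEL total): {count=6, max=7}
  after event 7 (t=46: INC max by 2): {count=6, max=9}
  after event 8 (t=55: INC max by 3): {count=6, max=12}
  after event 9 (t=63: INC total by 15): {count=6, max=12, total=15}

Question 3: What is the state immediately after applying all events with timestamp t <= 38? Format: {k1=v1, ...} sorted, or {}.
Answer: {count=6, max=7, total=4}

Derivation:
Apply events with t <= 38 (5 events):
  after event 1 (t=6: SET total = 4): {total=4}
  after event 2 (t=10: INC max by 7): {max=7, total=4}
  after event 3 (t=17: SET count = -2): {count=-2, max=7, total=4}
  after event 4 (t=27: SET count = 10): {count=10, max=7, total=4}
  after event 5 (t=35: SET count = 6): {count=6, max=7, total=4}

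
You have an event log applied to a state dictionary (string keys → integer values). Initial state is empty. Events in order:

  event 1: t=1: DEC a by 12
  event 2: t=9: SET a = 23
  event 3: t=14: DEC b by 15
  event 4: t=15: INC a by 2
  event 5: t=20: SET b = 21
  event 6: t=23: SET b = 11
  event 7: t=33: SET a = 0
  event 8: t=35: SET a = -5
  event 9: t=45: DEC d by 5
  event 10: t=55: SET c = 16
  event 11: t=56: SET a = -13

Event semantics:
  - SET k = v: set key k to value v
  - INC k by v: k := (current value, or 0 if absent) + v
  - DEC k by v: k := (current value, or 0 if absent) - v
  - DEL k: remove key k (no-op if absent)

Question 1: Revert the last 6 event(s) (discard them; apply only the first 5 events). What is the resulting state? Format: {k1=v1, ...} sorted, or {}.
Keep first 5 events (discard last 6):
  after event 1 (t=1: DEC a by 12): {a=-12}
  after event 2 (t=9: SET a = 23): {a=23}
  after event 3 (t=14: DEC b by 15): {a=23, b=-15}
  after event 4 (t=15: INC a by 2): {a=25, b=-15}
  after event 5 (t=20: SET b = 21): {a=25, b=21}

Answer: {a=25, b=21}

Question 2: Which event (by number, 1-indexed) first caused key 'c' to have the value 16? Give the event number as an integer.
Looking for first event where c becomes 16:
  event 10: c (absent) -> 16  <-- first match

Answer: 10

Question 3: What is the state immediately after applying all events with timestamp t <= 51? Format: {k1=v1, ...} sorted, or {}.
Apply events with t <= 51 (9 events):
  after event 1 (t=1: DEC a by 12): {a=-12}
  after event 2 (t=9: SET a = 23): {a=23}
  after event 3 (t=14: DEC b by 15): {a=23, b=-15}
  after event 4 (t=15: INC a by 2): {a=25, b=-15}
  after event 5 (t=20: SET b = 21): {a=25, b=21}
  after event 6 (t=23: SET b = 11): {a=25, b=11}
  after event 7 (t=33: SET a = 0): {a=0, b=11}
  after event 8 (t=35: SET a = -5): {a=-5, b=11}
  after event 9 (t=45: DEC d by 5): {a=-5, b=11, d=-5}

Answer: {a=-5, b=11, d=-5}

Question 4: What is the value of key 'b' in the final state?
Track key 'b' through all 11 events:
  event 1 (t=1: DEC a by 12): b unchanged
  event 2 (t=9: SET a = 23): b unchanged
  event 3 (t=14: DEC b by 15): b (absent) -> -15
  event 4 (t=15: INC a by 2): b unchanged
  event 5 (t=20: SET b = 21): b -15 -> 21
  event 6 (t=23: SET b = 11): b 21 -> 11
  event 7 (t=33: SET a = 0): b unchanged
  event 8 (t=35: SET a = -5): b unchanged
  event 9 (t=45: DEC d by 5): b unchanged
  event 10 (t=55: SET c = 16): b unchanged
  event 11 (t=56: SET a = -13): b unchanged
Final: b = 11

Answer: 11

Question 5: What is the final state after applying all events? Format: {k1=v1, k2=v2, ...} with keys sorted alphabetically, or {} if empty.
Answer: {a=-13, b=11, c=16, d=-5}

Derivation:
  after event 1 (t=1: DEC a by 12): {a=-12}
  after event 2 (t=9: SET a = 23): {a=23}
  after event 3 (t=14: DEC b by 15): {a=23, b=-15}
  after event 4 (t=15: INC a by 2): {a=25, b=-15}
  after event 5 (t=20: SET b = 21): {a=25, b=21}
  after event 6 (t=23: SET b = 11): {a=25, b=11}
  after event 7 (t=33: SET a = 0): {a=0, b=11}
  after event 8 (t=35: SET a = -5): {a=-5, b=11}
  after event 9 (t=45: DEC d by 5): {a=-5, b=11, d=-5}
  after event 10 (t=55: SET c = 16): {a=-5, b=11, c=16, d=-5}
  after event 11 (t=56: SET a = -13): {a=-13, b=11, c=16, d=-5}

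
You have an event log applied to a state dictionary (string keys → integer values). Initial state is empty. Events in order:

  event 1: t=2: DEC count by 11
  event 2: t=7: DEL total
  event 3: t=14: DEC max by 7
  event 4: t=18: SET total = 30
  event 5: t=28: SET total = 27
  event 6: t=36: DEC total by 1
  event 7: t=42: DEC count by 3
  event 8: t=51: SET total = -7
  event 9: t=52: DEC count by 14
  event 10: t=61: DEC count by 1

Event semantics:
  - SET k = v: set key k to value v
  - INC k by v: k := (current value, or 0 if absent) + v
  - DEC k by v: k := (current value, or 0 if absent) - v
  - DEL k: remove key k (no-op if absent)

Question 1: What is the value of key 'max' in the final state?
Answer: -7

Derivation:
Track key 'max' through all 10 events:
  event 1 (t=2: DEC count by 11): max unchanged
  event 2 (t=7: DEL total): max unchanged
  event 3 (t=14: DEC max by 7): max (absent) -> -7
  event 4 (t=18: SET total = 30): max unchanged
  event 5 (t=28: SET total = 27): max unchanged
  event 6 (t=36: DEC total by 1): max unchanged
  event 7 (t=42: DEC count by 3): max unchanged
  event 8 (t=51: SET total = -7): max unchanged
  event 9 (t=52: DEC count by 14): max unchanged
  event 10 (t=61: DEC count by 1): max unchanged
Final: max = -7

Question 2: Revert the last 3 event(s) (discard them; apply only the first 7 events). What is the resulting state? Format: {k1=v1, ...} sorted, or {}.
Answer: {count=-14, max=-7, total=26}

Derivation:
Keep first 7 events (discard last 3):
  after event 1 (t=2: DEC count by 11): {count=-11}
  after event 2 (t=7: DEL total): {count=-11}
  after event 3 (t=14: DEC max by 7): {count=-11, max=-7}
  after event 4 (t=18: SET total = 30): {count=-11, max=-7, total=30}
  after event 5 (t=28: SET total = 27): {count=-11, max=-7, total=27}
  after event 6 (t=36: DEC total by 1): {count=-11, max=-7, total=26}
  after event 7 (t=42: DEC count by 3): {count=-14, max=-7, total=26}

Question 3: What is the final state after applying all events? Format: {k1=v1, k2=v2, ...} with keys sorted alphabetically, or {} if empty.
  after event 1 (t=2: DEC count by 11): {count=-11}
  after event 2 (t=7: DEL total): {count=-11}
  after event 3 (t=14: DEC max by 7): {count=-11, max=-7}
  after event 4 (t=18: SET total = 30): {count=-11, max=-7, total=30}
  after event 5 (t=28: SET total = 27): {count=-11, max=-7, total=27}
  after event 6 (t=36: DEC total by 1): {count=-11, max=-7, total=26}
  after event 7 (t=42: DEC count by 3): {count=-14, max=-7, total=26}
  after event 8 (t=51: SET total = -7): {count=-14, max=-7, total=-7}
  after event 9 (t=52: DEC count by 14): {count=-28, max=-7, total=-7}
  after event 10 (t=61: DEC count by 1): {count=-29, max=-7, total=-7}

Answer: {count=-29, max=-7, total=-7}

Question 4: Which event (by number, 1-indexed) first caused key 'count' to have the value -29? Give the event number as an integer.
Looking for first event where count becomes -29:
  event 1: count = -11
  event 2: count = -11
  event 3: count = -11
  event 4: count = -11
  event 5: count = -11
  event 6: count = -11
  event 7: count = -14
  event 8: count = -14
  event 9: count = -28
  event 10: count -28 -> -29  <-- first match

Answer: 10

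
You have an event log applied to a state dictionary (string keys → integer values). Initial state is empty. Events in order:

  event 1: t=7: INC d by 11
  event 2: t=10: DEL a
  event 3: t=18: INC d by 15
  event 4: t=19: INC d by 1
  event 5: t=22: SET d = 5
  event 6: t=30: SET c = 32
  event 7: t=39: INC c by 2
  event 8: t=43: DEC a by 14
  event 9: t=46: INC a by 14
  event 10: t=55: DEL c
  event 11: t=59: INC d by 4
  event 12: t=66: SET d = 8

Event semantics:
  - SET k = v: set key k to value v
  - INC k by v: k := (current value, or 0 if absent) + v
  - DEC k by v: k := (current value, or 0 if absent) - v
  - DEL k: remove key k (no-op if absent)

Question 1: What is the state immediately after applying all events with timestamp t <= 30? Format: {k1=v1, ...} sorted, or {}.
Answer: {c=32, d=5}

Derivation:
Apply events with t <= 30 (6 events):
  after event 1 (t=7: INC d by 11): {d=11}
  after event 2 (t=10: DEL a): {d=11}
  after event 3 (t=18: INC d by 15): {d=26}
  after event 4 (t=19: INC d by 1): {d=27}
  after event 5 (t=22: SET d = 5): {d=5}
  after event 6 (t=30: SET c = 32): {c=32, d=5}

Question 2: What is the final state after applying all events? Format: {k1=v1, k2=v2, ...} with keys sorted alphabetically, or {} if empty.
Answer: {a=0, d=8}

Derivation:
  after event 1 (t=7: INC d by 11): {d=11}
  after event 2 (t=10: DEL a): {d=11}
  after event 3 (t=18: INC d by 15): {d=26}
  after event 4 (t=19: INC d by 1): {d=27}
  after event 5 (t=22: SET d = 5): {d=5}
  after event 6 (t=30: SET c = 32): {c=32, d=5}
  after event 7 (t=39: INC c by 2): {c=34, d=5}
  after event 8 (t=43: DEC a by 14): {a=-14, c=34, d=5}
  after event 9 (t=46: INC a by 14): {a=0, c=34, d=5}
  after event 10 (t=55: DEL c): {a=0, d=5}
  after event 11 (t=59: INC d by 4): {a=0, d=9}
  after event 12 (t=66: SET d = 8): {a=0, d=8}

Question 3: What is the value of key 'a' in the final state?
Answer: 0

Derivation:
Track key 'a' through all 12 events:
  event 1 (t=7: INC d by 11): a unchanged
  event 2 (t=10: DEL a): a (absent) -> (absent)
  event 3 (t=18: INC d by 15): a unchanged
  event 4 (t=19: INC d by 1): a unchanged
  event 5 (t=22: SET d = 5): a unchanged
  event 6 (t=30: SET c = 32): a unchanged
  event 7 (t=39: INC c by 2): a unchanged
  event 8 (t=43: DEC a by 14): a (absent) -> -14
  event 9 (t=46: INC a by 14): a -14 -> 0
  event 10 (t=55: DEL c): a unchanged
  event 11 (t=59: INC d by 4): a unchanged
  event 12 (t=66: SET d = 8): a unchanged
Final: a = 0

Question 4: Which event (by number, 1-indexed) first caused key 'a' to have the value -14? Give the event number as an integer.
Looking for first event where a becomes -14:
  event 8: a (absent) -> -14  <-- first match

Answer: 8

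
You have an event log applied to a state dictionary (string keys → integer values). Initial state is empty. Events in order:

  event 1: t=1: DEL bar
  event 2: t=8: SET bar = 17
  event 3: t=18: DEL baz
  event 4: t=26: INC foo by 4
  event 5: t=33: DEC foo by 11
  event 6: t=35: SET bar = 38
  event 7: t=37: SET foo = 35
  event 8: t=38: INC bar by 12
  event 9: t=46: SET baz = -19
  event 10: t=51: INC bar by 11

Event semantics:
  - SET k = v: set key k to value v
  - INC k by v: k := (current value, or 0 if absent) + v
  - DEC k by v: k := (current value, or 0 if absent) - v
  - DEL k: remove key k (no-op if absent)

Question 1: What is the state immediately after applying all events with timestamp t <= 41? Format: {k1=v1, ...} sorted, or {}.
Apply events with t <= 41 (8 events):
  after event 1 (t=1: DEL bar): {}
  after event 2 (t=8: SET bar = 17): {bar=17}
  after event 3 (t=18: DEL baz): {bar=17}
  after event 4 (t=26: INC foo by 4): {bar=17, foo=4}
  after event 5 (t=33: DEC foo by 11): {bar=17, foo=-7}
  after event 6 (t=35: SET bar = 38): {bar=38, foo=-7}
  after event 7 (t=37: SET foo = 35): {bar=38, foo=35}
  after event 8 (t=38: INC bar by 12): {bar=50, foo=35}

Answer: {bar=50, foo=35}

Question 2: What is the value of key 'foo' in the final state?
Track key 'foo' through all 10 events:
  event 1 (t=1: DEL bar): foo unchanged
  event 2 (t=8: SET bar = 17): foo unchanged
  event 3 (t=18: DEL baz): foo unchanged
  event 4 (t=26: INC foo by 4): foo (absent) -> 4
  event 5 (t=33: DEC foo by 11): foo 4 -> -7
  event 6 (t=35: SET bar = 38): foo unchanged
  event 7 (t=37: SET foo = 35): foo -7 -> 35
  event 8 (t=38: INC bar by 12): foo unchanged
  event 9 (t=46: SET baz = -19): foo unchanged
  event 10 (t=51: INC bar by 11): foo unchanged
Final: foo = 35

Answer: 35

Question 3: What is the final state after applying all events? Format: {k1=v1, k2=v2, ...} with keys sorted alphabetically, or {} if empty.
  after event 1 (t=1: DEL bar): {}
  after event 2 (t=8: SET bar = 17): {bar=17}
  after event 3 (t=18: DEL baz): {bar=17}
  after event 4 (t=26: INC foo by 4): {bar=17, foo=4}
  after event 5 (t=33: DEC foo by 11): {bar=17, foo=-7}
  after event 6 (t=35: SET bar = 38): {bar=38, foo=-7}
  after event 7 (t=37: SET foo = 35): {bar=38, foo=35}
  after event 8 (t=38: INC bar by 12): {bar=50, foo=35}
  after event 9 (t=46: SET baz = -19): {bar=50, baz=-19, foo=35}
  after event 10 (t=51: INC bar by 11): {bar=61, baz=-19, foo=35}

Answer: {bar=61, baz=-19, foo=35}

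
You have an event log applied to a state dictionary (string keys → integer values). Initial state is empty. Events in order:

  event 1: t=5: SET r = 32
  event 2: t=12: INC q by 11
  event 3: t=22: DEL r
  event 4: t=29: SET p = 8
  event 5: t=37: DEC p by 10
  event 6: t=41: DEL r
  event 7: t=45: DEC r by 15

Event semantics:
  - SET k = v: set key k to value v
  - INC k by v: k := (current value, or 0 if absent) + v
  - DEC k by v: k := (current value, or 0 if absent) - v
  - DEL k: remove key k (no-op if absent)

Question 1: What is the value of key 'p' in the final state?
Track key 'p' through all 7 events:
  event 1 (t=5: SET r = 32): p unchanged
  event 2 (t=12: INC q by 11): p unchanged
  event 3 (t=22: DEL r): p unchanged
  event 4 (t=29: SET p = 8): p (absent) -> 8
  event 5 (t=37: DEC p by 10): p 8 -> -2
  event 6 (t=41: DEL r): p unchanged
  event 7 (t=45: DEC r by 15): p unchanged
Final: p = -2

Answer: -2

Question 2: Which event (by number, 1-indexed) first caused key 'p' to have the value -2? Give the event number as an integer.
Answer: 5

Derivation:
Looking for first event where p becomes -2:
  event 4: p = 8
  event 5: p 8 -> -2  <-- first match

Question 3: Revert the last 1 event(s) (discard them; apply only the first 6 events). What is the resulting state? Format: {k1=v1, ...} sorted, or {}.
Keep first 6 events (discard last 1):
  after event 1 (t=5: SET r = 32): {r=32}
  after event 2 (t=12: INC q by 11): {q=11, r=32}
  after event 3 (t=22: DEL r): {q=11}
  after event 4 (t=29: SET p = 8): {p=8, q=11}
  after event 5 (t=37: DEC p by 10): {p=-2, q=11}
  after event 6 (t=41: DEL r): {p=-2, q=11}

Answer: {p=-2, q=11}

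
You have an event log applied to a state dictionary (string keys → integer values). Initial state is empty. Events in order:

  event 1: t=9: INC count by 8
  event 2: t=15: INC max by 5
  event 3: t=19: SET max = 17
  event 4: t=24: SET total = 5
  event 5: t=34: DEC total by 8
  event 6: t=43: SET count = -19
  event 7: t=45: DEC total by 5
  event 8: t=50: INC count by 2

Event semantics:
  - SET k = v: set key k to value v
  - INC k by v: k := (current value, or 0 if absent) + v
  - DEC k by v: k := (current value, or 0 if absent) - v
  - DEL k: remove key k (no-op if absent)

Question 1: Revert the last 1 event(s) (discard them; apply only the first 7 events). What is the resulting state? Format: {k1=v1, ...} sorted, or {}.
Answer: {count=-19, max=17, total=-8}

Derivation:
Keep first 7 events (discard last 1):
  after event 1 (t=9: INC count by 8): {count=8}
  after event 2 (t=15: INC max by 5): {count=8, max=5}
  after event 3 (t=19: SET max = 17): {count=8, max=17}
  after event 4 (t=24: SET total = 5): {count=8, max=17, total=5}
  after event 5 (t=34: DEC total by 8): {count=8, max=17, total=-3}
  after event 6 (t=43: SET count = -19): {count=-19, max=17, total=-3}
  after event 7 (t=45: DEC total by 5): {count=-19, max=17, total=-8}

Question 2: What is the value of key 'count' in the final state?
Track key 'count' through all 8 events:
  event 1 (t=9: INC count by 8): count (absent) -> 8
  event 2 (t=15: INC max by 5): count unchanged
  event 3 (t=19: SET max = 17): count unchanged
  event 4 (t=24: SET total = 5): count unchanged
  event 5 (t=34: DEC total by 8): count unchanged
  event 6 (t=43: SET count = -19): count 8 -> -19
  event 7 (t=45: DEC total by 5): count unchanged
  event 8 (t=50: INC count by 2): count -19 -> -17
Final: count = -17

Answer: -17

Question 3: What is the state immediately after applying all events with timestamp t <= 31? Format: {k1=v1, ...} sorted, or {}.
Answer: {count=8, max=17, total=5}

Derivation:
Apply events with t <= 31 (4 events):
  after event 1 (t=9: INC count by 8): {count=8}
  after event 2 (t=15: INC max by 5): {count=8, max=5}
  after event 3 (t=19: SET max = 17): {count=8, max=17}
  after event 4 (t=24: SET total = 5): {count=8, max=17, total=5}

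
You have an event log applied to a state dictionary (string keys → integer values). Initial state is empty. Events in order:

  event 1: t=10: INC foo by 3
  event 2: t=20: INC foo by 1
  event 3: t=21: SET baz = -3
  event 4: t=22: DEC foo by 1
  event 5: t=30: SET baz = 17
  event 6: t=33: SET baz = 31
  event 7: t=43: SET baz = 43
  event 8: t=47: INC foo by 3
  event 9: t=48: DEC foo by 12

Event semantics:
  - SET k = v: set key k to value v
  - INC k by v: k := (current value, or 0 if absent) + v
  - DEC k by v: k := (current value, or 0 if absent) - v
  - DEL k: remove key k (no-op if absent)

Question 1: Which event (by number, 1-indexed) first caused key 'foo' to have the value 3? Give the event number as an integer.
Looking for first event where foo becomes 3:
  event 1: foo (absent) -> 3  <-- first match

Answer: 1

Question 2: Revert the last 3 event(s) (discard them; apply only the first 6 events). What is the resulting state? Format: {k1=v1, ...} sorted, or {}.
Answer: {baz=31, foo=3}

Derivation:
Keep first 6 events (discard last 3):
  after event 1 (t=10: INC foo by 3): {foo=3}
  after event 2 (t=20: INC foo by 1): {foo=4}
  after event 3 (t=21: SET baz = -3): {baz=-3, foo=4}
  after event 4 (t=22: DEC foo by 1): {baz=-3, foo=3}
  after event 5 (t=30: SET baz = 17): {baz=17, foo=3}
  after event 6 (t=33: SET baz = 31): {baz=31, foo=3}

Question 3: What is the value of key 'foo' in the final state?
Track key 'foo' through all 9 events:
  event 1 (t=10: INC foo by 3): foo (absent) -> 3
  event 2 (t=20: INC foo by 1): foo 3 -> 4
  event 3 (t=21: SET baz = -3): foo unchanged
  event 4 (t=22: DEC foo by 1): foo 4 -> 3
  event 5 (t=30: SET baz = 17): foo unchanged
  event 6 (t=33: SET baz = 31): foo unchanged
  event 7 (t=43: SET baz = 43): foo unchanged
  event 8 (t=47: INC foo by 3): foo 3 -> 6
  event 9 (t=48: DEC foo by 12): foo 6 -> -6
Final: foo = -6

Answer: -6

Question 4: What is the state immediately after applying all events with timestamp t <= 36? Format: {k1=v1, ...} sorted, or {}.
Answer: {baz=31, foo=3}

Derivation:
Apply events with t <= 36 (6 events):
  after event 1 (t=10: INC foo by 3): {foo=3}
  after event 2 (t=20: INC foo by 1): {foo=4}
  after event 3 (t=21: SET baz = -3): {baz=-3, foo=4}
  after event 4 (t=22: DEC foo by 1): {baz=-3, foo=3}
  after event 5 (t=30: SET baz = 17): {baz=17, foo=3}
  after event 6 (t=33: SET baz = 31): {baz=31, foo=3}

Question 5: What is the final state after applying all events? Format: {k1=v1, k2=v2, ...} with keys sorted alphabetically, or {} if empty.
  after event 1 (t=10: INC foo by 3): {foo=3}
  after event 2 (t=20: INC foo by 1): {foo=4}
  after event 3 (t=21: SET baz = -3): {baz=-3, foo=4}
  after event 4 (t=22: DEC foo by 1): {baz=-3, foo=3}
  after event 5 (t=30: SET baz = 17): {baz=17, foo=3}
  after event 6 (t=33: SET baz = 31): {baz=31, foo=3}
  after event 7 (t=43: SET baz = 43): {baz=43, foo=3}
  after event 8 (t=47: INC foo by 3): {baz=43, foo=6}
  after event 9 (t=48: DEC foo by 12): {baz=43, foo=-6}

Answer: {baz=43, foo=-6}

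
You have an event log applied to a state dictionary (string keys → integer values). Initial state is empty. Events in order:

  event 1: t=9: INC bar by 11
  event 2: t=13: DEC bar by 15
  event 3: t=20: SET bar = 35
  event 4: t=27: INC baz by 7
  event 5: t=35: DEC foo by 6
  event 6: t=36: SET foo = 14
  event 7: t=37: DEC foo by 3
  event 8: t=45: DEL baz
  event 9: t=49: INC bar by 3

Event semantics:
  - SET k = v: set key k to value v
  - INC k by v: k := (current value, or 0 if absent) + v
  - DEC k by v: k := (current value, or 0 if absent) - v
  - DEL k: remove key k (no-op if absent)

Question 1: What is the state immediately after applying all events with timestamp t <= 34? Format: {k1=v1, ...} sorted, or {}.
Apply events with t <= 34 (4 events):
  after event 1 (t=9: INC bar by 11): {bar=11}
  after event 2 (t=13: DEC bar by 15): {bar=-4}
  after event 3 (t=20: SET bar = 35): {bar=35}
  after event 4 (t=27: INC baz by 7): {bar=35, baz=7}

Answer: {bar=35, baz=7}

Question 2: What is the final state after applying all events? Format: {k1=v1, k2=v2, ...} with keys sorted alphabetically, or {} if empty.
  after event 1 (t=9: INC bar by 11): {bar=11}
  after event 2 (t=13: DEC bar by 15): {bar=-4}
  after event 3 (t=20: SET bar = 35): {bar=35}
  after event 4 (t=27: INC baz by 7): {bar=35, baz=7}
  after event 5 (t=35: DEC foo by 6): {bar=35, baz=7, foo=-6}
  after event 6 (t=36: SET foo = 14): {bar=35, baz=7, foo=14}
  after event 7 (t=37: DEC foo by 3): {bar=35, baz=7, foo=11}
  after event 8 (t=45: DEL baz): {bar=35, foo=11}
  after event 9 (t=49: INC bar by 3): {bar=38, foo=11}

Answer: {bar=38, foo=11}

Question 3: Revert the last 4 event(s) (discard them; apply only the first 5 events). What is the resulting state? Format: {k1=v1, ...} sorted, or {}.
Answer: {bar=35, baz=7, foo=-6}

Derivation:
Keep first 5 events (discard last 4):
  after event 1 (t=9: INC bar by 11): {bar=11}
  after event 2 (t=13: DEC bar by 15): {bar=-4}
  after event 3 (t=20: SET bar = 35): {bar=35}
  after event 4 (t=27: INC baz by 7): {bar=35, baz=7}
  after event 5 (t=35: DEC foo by 6): {bar=35, baz=7, foo=-6}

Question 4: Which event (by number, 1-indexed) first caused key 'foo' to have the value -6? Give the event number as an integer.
Answer: 5

Derivation:
Looking for first event where foo becomes -6:
  event 5: foo (absent) -> -6  <-- first match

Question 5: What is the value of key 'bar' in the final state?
Track key 'bar' through all 9 events:
  event 1 (t=9: INC bar by 11): bar (absent) -> 11
  event 2 (t=13: DEC bar by 15): bar 11 -> -4
  event 3 (t=20: SET bar = 35): bar -4 -> 35
  event 4 (t=27: INC baz by 7): bar unchanged
  event 5 (t=35: DEC foo by 6): bar unchanged
  event 6 (t=36: SET foo = 14): bar unchanged
  event 7 (t=37: DEC foo by 3): bar unchanged
  event 8 (t=45: DEL baz): bar unchanged
  event 9 (t=49: INC bar by 3): bar 35 -> 38
Final: bar = 38

Answer: 38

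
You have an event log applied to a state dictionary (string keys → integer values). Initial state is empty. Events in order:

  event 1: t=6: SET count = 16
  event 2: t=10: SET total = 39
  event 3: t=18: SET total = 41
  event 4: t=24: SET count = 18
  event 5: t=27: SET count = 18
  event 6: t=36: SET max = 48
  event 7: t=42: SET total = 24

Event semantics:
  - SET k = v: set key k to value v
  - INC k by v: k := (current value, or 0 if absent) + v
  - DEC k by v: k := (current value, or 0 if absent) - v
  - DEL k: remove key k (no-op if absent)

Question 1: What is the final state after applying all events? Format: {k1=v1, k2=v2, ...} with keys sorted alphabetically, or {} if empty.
Answer: {count=18, max=48, total=24}

Derivation:
  after event 1 (t=6: SET count = 16): {count=16}
  after event 2 (t=10: SET total = 39): {count=16, total=39}
  after event 3 (t=18: SET total = 41): {count=16, total=41}
  after event 4 (t=24: SET count = 18): {count=18, total=41}
  after event 5 (t=27: SET count = 18): {count=18, total=41}
  after event 6 (t=36: SET max = 48): {count=18, max=48, total=41}
  after event 7 (t=42: SET total = 24): {count=18, max=48, total=24}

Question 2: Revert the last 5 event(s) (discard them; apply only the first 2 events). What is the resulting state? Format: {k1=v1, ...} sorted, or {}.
Answer: {count=16, total=39}

Derivation:
Keep first 2 events (discard last 5):
  after event 1 (t=6: SET count = 16): {count=16}
  after event 2 (t=10: SET total = 39): {count=16, total=39}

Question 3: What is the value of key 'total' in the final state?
Track key 'total' through all 7 events:
  event 1 (t=6: SET count = 16): total unchanged
  event 2 (t=10: SET total = 39): total (absent) -> 39
  event 3 (t=18: SET total = 41): total 39 -> 41
  event 4 (t=24: SET count = 18): total unchanged
  event 5 (t=27: SET count = 18): total unchanged
  event 6 (t=36: SET max = 48): total unchanged
  event 7 (t=42: SET total = 24): total 41 -> 24
Final: total = 24

Answer: 24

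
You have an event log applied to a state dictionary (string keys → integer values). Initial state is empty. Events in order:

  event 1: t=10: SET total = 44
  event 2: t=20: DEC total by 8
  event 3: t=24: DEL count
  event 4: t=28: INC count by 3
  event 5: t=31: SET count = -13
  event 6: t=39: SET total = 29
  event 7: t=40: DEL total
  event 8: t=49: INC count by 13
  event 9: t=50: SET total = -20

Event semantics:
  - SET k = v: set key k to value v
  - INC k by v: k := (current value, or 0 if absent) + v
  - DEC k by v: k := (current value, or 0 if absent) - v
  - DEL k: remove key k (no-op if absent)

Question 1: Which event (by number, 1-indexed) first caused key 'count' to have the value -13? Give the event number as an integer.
Answer: 5

Derivation:
Looking for first event where count becomes -13:
  event 4: count = 3
  event 5: count 3 -> -13  <-- first match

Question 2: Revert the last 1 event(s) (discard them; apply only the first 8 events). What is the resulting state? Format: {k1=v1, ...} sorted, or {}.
Answer: {count=0}

Derivation:
Keep first 8 events (discard last 1):
  after event 1 (t=10: SET total = 44): {total=44}
  after event 2 (t=20: DEC total by 8): {total=36}
  after event 3 (t=24: DEL count): {total=36}
  after event 4 (t=28: INC count by 3): {count=3, total=36}
  after event 5 (t=31: SET count = -13): {count=-13, total=36}
  after event 6 (t=39: SET total = 29): {count=-13, total=29}
  after event 7 (t=40: DEL total): {count=-13}
  after event 8 (t=49: INC count by 13): {count=0}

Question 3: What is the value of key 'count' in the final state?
Track key 'count' through all 9 events:
  event 1 (t=10: SET total = 44): count unchanged
  event 2 (t=20: DEC total by 8): count unchanged
  event 3 (t=24: DEL count): count (absent) -> (absent)
  event 4 (t=28: INC count by 3): count (absent) -> 3
  event 5 (t=31: SET count = -13): count 3 -> -13
  event 6 (t=39: SET total = 29): count unchanged
  event 7 (t=40: DEL total): count unchanged
  event 8 (t=49: INC count by 13): count -13 -> 0
  event 9 (t=50: SET total = -20): count unchanged
Final: count = 0

Answer: 0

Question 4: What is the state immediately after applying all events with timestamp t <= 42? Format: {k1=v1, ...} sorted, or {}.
Apply events with t <= 42 (7 events):
  after event 1 (t=10: SET total = 44): {total=44}
  after event 2 (t=20: DEC total by 8): {total=36}
  after event 3 (t=24: DEL count): {total=36}
  after event 4 (t=28: INC count by 3): {count=3, total=36}
  after event 5 (t=31: SET count = -13): {count=-13, total=36}
  after event 6 (t=39: SET total = 29): {count=-13, total=29}
  after event 7 (t=40: DEL total): {count=-13}

Answer: {count=-13}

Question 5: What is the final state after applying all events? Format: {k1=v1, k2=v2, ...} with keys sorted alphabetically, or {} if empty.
  after event 1 (t=10: SET total = 44): {total=44}
  after event 2 (t=20: DEC total by 8): {total=36}
  after event 3 (t=24: DEL count): {total=36}
  after event 4 (t=28: INC count by 3): {count=3, total=36}
  after event 5 (t=31: SET count = -13): {count=-13, total=36}
  after event 6 (t=39: SET total = 29): {count=-13, total=29}
  after event 7 (t=40: DEL total): {count=-13}
  after event 8 (t=49: INC count by 13): {count=0}
  after event 9 (t=50: SET total = -20): {count=0, total=-20}

Answer: {count=0, total=-20}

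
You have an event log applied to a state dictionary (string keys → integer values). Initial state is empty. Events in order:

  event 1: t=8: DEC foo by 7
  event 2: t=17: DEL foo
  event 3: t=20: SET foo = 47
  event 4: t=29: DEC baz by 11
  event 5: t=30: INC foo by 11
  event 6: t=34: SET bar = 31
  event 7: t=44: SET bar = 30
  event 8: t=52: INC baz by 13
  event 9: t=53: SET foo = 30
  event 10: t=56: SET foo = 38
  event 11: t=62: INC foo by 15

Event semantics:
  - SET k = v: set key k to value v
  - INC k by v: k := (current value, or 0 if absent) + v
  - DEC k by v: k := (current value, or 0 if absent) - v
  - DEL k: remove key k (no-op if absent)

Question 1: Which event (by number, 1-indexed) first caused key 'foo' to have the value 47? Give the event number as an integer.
Looking for first event where foo becomes 47:
  event 1: foo = -7
  event 2: foo = (absent)
  event 3: foo (absent) -> 47  <-- first match

Answer: 3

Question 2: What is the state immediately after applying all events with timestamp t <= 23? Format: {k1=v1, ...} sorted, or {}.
Answer: {foo=47}

Derivation:
Apply events with t <= 23 (3 events):
  after event 1 (t=8: DEC foo by 7): {foo=-7}
  after event 2 (t=17: DEL foo): {}
  after event 3 (t=20: SET foo = 47): {foo=47}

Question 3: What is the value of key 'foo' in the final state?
Track key 'foo' through all 11 events:
  event 1 (t=8: DEC foo by 7): foo (absent) -> -7
  event 2 (t=17: DEL foo): foo -7 -> (absent)
  event 3 (t=20: SET foo = 47): foo (absent) -> 47
  event 4 (t=29: DEC baz by 11): foo unchanged
  event 5 (t=30: INC foo by 11): foo 47 -> 58
  event 6 (t=34: SET bar = 31): foo unchanged
  event 7 (t=44: SET bar = 30): foo unchanged
  event 8 (t=52: INC baz by 13): foo unchanged
  event 9 (t=53: SET foo = 30): foo 58 -> 30
  event 10 (t=56: SET foo = 38): foo 30 -> 38
  event 11 (t=62: INC foo by 15): foo 38 -> 53
Final: foo = 53

Answer: 53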